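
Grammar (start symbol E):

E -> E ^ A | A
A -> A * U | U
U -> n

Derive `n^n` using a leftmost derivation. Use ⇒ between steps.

E ⇒ E^A ⇒ A^A ⇒ U^A ⇒ n^A ⇒ n^U ⇒ n^n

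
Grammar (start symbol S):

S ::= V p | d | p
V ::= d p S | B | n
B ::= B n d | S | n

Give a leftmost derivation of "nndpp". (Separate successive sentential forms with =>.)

S=>Vp=>Bp=>Sp=>Vpp=>Bpp=>Bndpp=>nndpp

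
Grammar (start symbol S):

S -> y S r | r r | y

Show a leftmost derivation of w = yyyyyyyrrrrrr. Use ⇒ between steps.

S ⇒ ySr ⇒ yySrr ⇒ yyySrrr ⇒ yyyySrrrr ⇒ yyyyySrrrrr ⇒ yyyyyySrrrrrr ⇒ yyyyyyyrrrrrr

S ⇒ ySr   [S -> y S r]
ySr ⇒ yySrr   [S -> y S r]
yySrr ⇒ yyySrrr   [S -> y S r]
yyySrrr ⇒ yyyySrrrr   [S -> y S r]
yyyySrrrr ⇒ yyyyySrrrrr   [S -> y S r]
yyyyySrrrrr ⇒ yyyyyySrrrrrr   [S -> y S r]
yyyyyySrrrrrr ⇒ yyyyyyyrrrrrr   [S -> y]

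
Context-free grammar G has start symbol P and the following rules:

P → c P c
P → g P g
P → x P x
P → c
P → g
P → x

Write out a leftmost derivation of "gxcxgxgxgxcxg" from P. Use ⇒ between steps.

P ⇒ gPg   [P → g P g]
gPg ⇒ gxPxg   [P → x P x]
gxPxg ⇒ gxcPcxg   [P → c P c]
gxcPcxg ⇒ gxcxPxcxg   [P → x P x]
gxcxPxcxg ⇒ gxcxgPgxcxg   [P → g P g]
gxcxgPgxcxg ⇒ gxcxgxPxgxcxg   [P → x P x]
gxcxgxPxgxcxg ⇒ gxcxgxgxgxcxg   [P → g]

P⇒gPg⇒gxPxg⇒gxcPcxg⇒gxcxPxcxg⇒gxcxgPgxcxg⇒gxcxgxPxgxcxg⇒gxcxgxgxgxcxg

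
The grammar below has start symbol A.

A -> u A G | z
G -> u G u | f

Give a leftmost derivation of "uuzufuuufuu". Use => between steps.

A => uAG => uuAGG => uuzGG => uuzuGuG => uuzufuG => uuzufuuGu => uuzufuuuGuu => uuzufuuufuu

A => uAG   [A -> u A G]
uAG => uuAGG   [A -> u A G]
uuAGG => uuzGG   [A -> z]
uuzGG => uuzuGuG   [G -> u G u]
uuzuGuG => uuzufuG   [G -> f]
uuzufuG => uuzufuuGu   [G -> u G u]
uuzufuuGu => uuzufuuuGuu   [G -> u G u]
uuzufuuuGuu => uuzufuuufuu   [G -> f]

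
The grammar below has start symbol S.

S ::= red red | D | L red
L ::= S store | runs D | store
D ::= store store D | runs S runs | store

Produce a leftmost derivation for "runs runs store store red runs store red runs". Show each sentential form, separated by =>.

S => D => runs S runs => runs L red runs => runs S store red runs => runs D store red runs => runs runs S runs store red runs => runs runs L red runs store red runs => runs runs S store red runs store red runs => runs runs D store red runs store red runs => runs runs store store red runs store red runs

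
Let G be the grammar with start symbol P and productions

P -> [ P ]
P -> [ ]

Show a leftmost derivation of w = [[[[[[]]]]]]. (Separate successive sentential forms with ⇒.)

P⇒[P]⇒[[P]]⇒[[[P]]]⇒[[[[P]]]]⇒[[[[[P]]]]]⇒[[[[[[]]]]]]

P ⇒ [P]   [P -> [ P ]]
[P] ⇒ [[P]]   [P -> [ P ]]
[[P]] ⇒ [[[P]]]   [P -> [ P ]]
[[[P]]] ⇒ [[[[P]]]]   [P -> [ P ]]
[[[[P]]]] ⇒ [[[[[P]]]]]   [P -> [ P ]]
[[[[[P]]]]] ⇒ [[[[[[]]]]]]   [P -> [ ]]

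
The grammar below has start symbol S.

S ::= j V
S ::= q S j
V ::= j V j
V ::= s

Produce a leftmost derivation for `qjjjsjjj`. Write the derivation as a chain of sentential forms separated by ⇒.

S ⇒ qSj ⇒ qjVj ⇒ qjjVjj ⇒ qjjjVjjj ⇒ qjjjsjjj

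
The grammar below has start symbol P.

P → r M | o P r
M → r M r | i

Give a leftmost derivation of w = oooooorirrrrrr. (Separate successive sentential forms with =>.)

P => oPr   [P → o P r]
oPr => ooPrr   [P → o P r]
ooPrr => oooPrrr   [P → o P r]
oooPrrr => ooooPrrrr   [P → o P r]
ooooPrrrr => oooooPrrrrr   [P → o P r]
oooooPrrrrr => ooooooPrrrrrr   [P → o P r]
ooooooPrrrrrr => oooooorMrrrrrr   [P → r M]
oooooorMrrrrrr => oooooorirrrrrr   [M → i]

P => oPr => ooPrr => oooPrrr => ooooPrrrr => oooooPrrrrr => ooooooPrrrrrr => oooooorMrrrrrr => oooooorirrrrrr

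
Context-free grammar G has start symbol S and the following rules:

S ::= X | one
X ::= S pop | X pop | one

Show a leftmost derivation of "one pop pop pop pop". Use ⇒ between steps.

S ⇒ X   [S ::= X]
X ⇒ X pop   [X ::= X pop]
X pop ⇒ S pop pop   [X ::= S pop]
S pop pop ⇒ X pop pop   [S ::= X]
X pop pop ⇒ X pop pop pop   [X ::= X pop]
X pop pop pop ⇒ S pop pop pop pop   [X ::= S pop]
S pop pop pop pop ⇒ one pop pop pop pop   [S ::= one]

S ⇒ X ⇒ X pop ⇒ S pop pop ⇒ X pop pop ⇒ X pop pop pop ⇒ S pop pop pop pop ⇒ one pop pop pop pop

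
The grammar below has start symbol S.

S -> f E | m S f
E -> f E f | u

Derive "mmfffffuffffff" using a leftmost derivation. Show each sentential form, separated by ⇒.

S ⇒ mSf ⇒ mmSff ⇒ mmfEff ⇒ mmffEfff ⇒ mmfffEffff ⇒ mmffffEfffff ⇒ mmfffffEffffff ⇒ mmfffffuffffff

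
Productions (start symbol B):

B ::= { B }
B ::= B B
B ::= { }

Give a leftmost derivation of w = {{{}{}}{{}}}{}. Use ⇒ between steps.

B ⇒ BB ⇒ {B}B ⇒ {BB}B ⇒ {{B}B}B ⇒ {{BB}B}B ⇒ {{{}B}B}B ⇒ {{{}{}}B}B ⇒ {{{}{}}{B}}B ⇒ {{{}{}}{{}}}B ⇒ {{{}{}}{{}}}{}

B ⇒ BB   [B ::= B B]
BB ⇒ {B}B   [B ::= { B }]
{B}B ⇒ {BB}B   [B ::= B B]
{BB}B ⇒ {{B}B}B   [B ::= { B }]
{{B}B}B ⇒ {{BB}B}B   [B ::= B B]
{{BB}B}B ⇒ {{{}B}B}B   [B ::= { }]
{{{}B}B}B ⇒ {{{}{}}B}B   [B ::= { }]
{{{}{}}B}B ⇒ {{{}{}}{B}}B   [B ::= { B }]
{{{}{}}{B}}B ⇒ {{{}{}}{{}}}B   [B ::= { }]
{{{}{}}{{}}}B ⇒ {{{}{}}{{}}}{}   [B ::= { }]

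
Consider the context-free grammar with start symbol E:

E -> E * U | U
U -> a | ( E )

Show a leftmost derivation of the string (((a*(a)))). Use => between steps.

E => U => (E) => (U) => ((E)) => ((U)) => (((E))) => (((E*U))) => (((U*U))) => (((a*U))) => (((a*(E)))) => (((a*(U)))) => (((a*(a))))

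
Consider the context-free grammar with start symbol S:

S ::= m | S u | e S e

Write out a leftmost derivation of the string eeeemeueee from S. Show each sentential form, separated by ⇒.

S ⇒ eSe ⇒ eeSee ⇒ eeeSeee ⇒ eeeSueee ⇒ eeeeSeueee ⇒ eeeemeueee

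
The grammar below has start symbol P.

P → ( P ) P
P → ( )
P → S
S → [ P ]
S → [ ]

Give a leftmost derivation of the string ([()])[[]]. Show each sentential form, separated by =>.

P=>(P)P=>(S)P=>([P])P=>([()])P=>([()])S=>([()])[P]=>([()])[S]=>([()])[[]]

P => (P)P   [P → ( P ) P]
(P)P => (S)P   [P → S]
(S)P => ([P])P   [S → [ P ]]
([P])P => ([()])P   [P → ( )]
([()])P => ([()])S   [P → S]
([()])S => ([()])[P]   [S → [ P ]]
([()])[P] => ([()])[S]   [P → S]
([()])[S] => ([()])[[]]   [S → [ ]]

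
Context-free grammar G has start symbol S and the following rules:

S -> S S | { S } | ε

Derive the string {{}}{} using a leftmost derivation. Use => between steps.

S => SS => {S}S => {{S}}S => {{}}S => {{}}{S} => {{}}{}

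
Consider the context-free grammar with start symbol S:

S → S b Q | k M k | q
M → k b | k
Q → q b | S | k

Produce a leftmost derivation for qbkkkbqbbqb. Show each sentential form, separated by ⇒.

S⇒SbQ⇒qbQ⇒qbS⇒qbSbQ⇒qbSbQbQ⇒qbkMkbQbQ⇒qbkkkbQbQ⇒qbkkkbqbbQ⇒qbkkkbqbbqb

S ⇒ SbQ   [S → S b Q]
SbQ ⇒ qbQ   [S → q]
qbQ ⇒ qbS   [Q → S]
qbS ⇒ qbSbQ   [S → S b Q]
qbSbQ ⇒ qbSbQbQ   [S → S b Q]
qbSbQbQ ⇒ qbkMkbQbQ   [S → k M k]
qbkMkbQbQ ⇒ qbkkkbQbQ   [M → k]
qbkkkbQbQ ⇒ qbkkkbqbbQ   [Q → q b]
qbkkkbqbbQ ⇒ qbkkkbqbbqb   [Q → q b]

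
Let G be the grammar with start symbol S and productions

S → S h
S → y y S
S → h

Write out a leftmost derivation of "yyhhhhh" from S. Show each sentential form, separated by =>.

S => Sh => Shh => Shhh => yyShhh => yyShhhh => yyhhhhh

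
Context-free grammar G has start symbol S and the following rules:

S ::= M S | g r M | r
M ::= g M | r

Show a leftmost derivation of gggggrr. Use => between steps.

S => MS => gMS => ggMS => gggMS => ggggMS => gggggMS => gggggrS => gggggrr

S => MS   [S ::= M S]
MS => gMS   [M ::= g M]
gMS => ggMS   [M ::= g M]
ggMS => gggMS   [M ::= g M]
gggMS => ggggMS   [M ::= g M]
ggggMS => gggggMS   [M ::= g M]
gggggMS => gggggrS   [M ::= r]
gggggrS => gggggrr   [S ::= r]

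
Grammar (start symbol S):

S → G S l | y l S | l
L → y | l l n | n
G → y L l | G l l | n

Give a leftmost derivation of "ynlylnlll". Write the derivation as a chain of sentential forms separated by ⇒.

S ⇒ GSl ⇒ yLlSl ⇒ ynlSl ⇒ ynlylSl ⇒ ynlylGSll ⇒ ynlylnSll ⇒ ynlylnlll

S ⇒ GSl   [S → G S l]
GSl ⇒ yLlSl   [G → y L l]
yLlSl ⇒ ynlSl   [L → n]
ynlSl ⇒ ynlylSl   [S → y l S]
ynlylSl ⇒ ynlylGSll   [S → G S l]
ynlylGSll ⇒ ynlylnSll   [G → n]
ynlylnSll ⇒ ynlylnlll   [S → l]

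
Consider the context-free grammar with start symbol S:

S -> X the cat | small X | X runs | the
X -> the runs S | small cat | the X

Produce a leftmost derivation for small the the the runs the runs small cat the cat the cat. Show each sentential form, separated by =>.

S => small X => small the X => small the the X => small the the the runs S => small the the the runs X the cat => small the the the runs the runs S the cat => small the the the runs the runs X the cat the cat => small the the the runs the runs small cat the cat the cat

S => small X   [S -> small X]
small X => small the X   [X -> the X]
small the X => small the the X   [X -> the X]
small the the X => small the the the runs S   [X -> the runs S]
small the the the runs S => small the the the runs X the cat   [S -> X the cat]
small the the the runs X the cat => small the the the runs the runs S the cat   [X -> the runs S]
small the the the runs the runs S the cat => small the the the runs the runs X the cat the cat   [S -> X the cat]
small the the the runs the runs X the cat the cat => small the the the runs the runs small cat the cat the cat   [X -> small cat]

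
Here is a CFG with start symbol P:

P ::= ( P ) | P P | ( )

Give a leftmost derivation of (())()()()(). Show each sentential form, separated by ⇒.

P ⇒ PP   [P ::= P P]
PP ⇒ PPP   [P ::= P P]
PPP ⇒ PPPP   [P ::= P P]
PPPP ⇒ PPPPP   [P ::= P P]
PPPPP ⇒ (P)PPPP   [P ::= ( P )]
(P)PPPP ⇒ (())PPPP   [P ::= ( )]
(())PPPP ⇒ (())()PPP   [P ::= ( )]
(())()PPP ⇒ (())()()PP   [P ::= ( )]
(())()()PP ⇒ (())()()()P   [P ::= ( )]
(())()()()P ⇒ (())()()()()   [P ::= ( )]

P ⇒ PP ⇒ PPP ⇒ PPPP ⇒ PPPPP ⇒ (P)PPPP ⇒ (())PPPP ⇒ (())()PPP ⇒ (())()()PP ⇒ (())()()()P ⇒ (())()()()()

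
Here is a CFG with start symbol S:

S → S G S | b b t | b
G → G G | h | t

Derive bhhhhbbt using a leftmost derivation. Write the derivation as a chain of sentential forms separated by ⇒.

S ⇒ SGS ⇒ bGS ⇒ bGGS ⇒ bhGS ⇒ bhGGS ⇒ bhGGGS ⇒ bhhGGS ⇒ bhhhGS ⇒ bhhhhS ⇒ bhhhhbbt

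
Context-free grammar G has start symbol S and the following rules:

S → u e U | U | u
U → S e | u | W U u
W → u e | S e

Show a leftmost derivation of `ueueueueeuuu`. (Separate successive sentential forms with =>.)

S => ueU => ueWUu => ueueUu => ueueWUuu => ueueSeUuu => ueueueUeUuu => ueueueSeeUuu => ueueueueeUuu => ueueueueeuuu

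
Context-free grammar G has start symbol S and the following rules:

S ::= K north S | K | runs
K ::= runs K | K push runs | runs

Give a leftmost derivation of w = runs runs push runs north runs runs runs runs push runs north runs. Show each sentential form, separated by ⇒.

S ⇒ K north S ⇒ K push runs north S ⇒ runs K push runs north S ⇒ runs runs push runs north S ⇒ runs runs push runs north K north S ⇒ runs runs push runs north runs K north S ⇒ runs runs push runs north runs runs K north S ⇒ runs runs push runs north runs runs K push runs north S ⇒ runs runs push runs north runs runs runs K push runs north S ⇒ runs runs push runs north runs runs runs runs push runs north S ⇒ runs runs push runs north runs runs runs runs push runs north runs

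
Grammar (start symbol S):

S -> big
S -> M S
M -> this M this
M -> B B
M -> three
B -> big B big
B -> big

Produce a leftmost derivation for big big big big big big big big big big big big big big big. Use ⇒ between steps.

S ⇒ M S   [S -> M S]
M S ⇒ B B S   [M -> B B]
B B S ⇒ big B S   [B -> big]
big B S ⇒ big big B big S   [B -> big B big]
big big B big S ⇒ big big big B big big S   [B -> big B big]
big big big B big big S ⇒ big big big big B big big big S   [B -> big B big]
big big big big B big big big S ⇒ big big big big big B big big big big S   [B -> big B big]
big big big big big B big big big big S ⇒ big big big big big big B big big big big big S   [B -> big B big]
big big big big big big B big big big big big S ⇒ big big big big big big big B big big big big big big S   [B -> big B big]
big big big big big big big B big big big big big big S ⇒ big big big big big big big big big big big big big big S   [B -> big]
big big big big big big big big big big big big big big S ⇒ big big big big big big big big big big big big big big big   [S -> big]

S ⇒ M S ⇒ B B S ⇒ big B S ⇒ big big B big S ⇒ big big big B big big S ⇒ big big big big B big big big S ⇒ big big big big big B big big big big S ⇒ big big big big big big B big big big big big S ⇒ big big big big big big big B big big big big big big S ⇒ big big big big big big big big big big big big big big S ⇒ big big big big big big big big big big big big big big big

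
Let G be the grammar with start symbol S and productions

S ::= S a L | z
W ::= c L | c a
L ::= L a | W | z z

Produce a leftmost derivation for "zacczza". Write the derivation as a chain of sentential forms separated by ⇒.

S⇒SaL⇒zaL⇒zaW⇒zacL⇒zacW⇒zaccL⇒zaccLa⇒zacczza

S ⇒ SaL   [S ::= S a L]
SaL ⇒ zaL   [S ::= z]
zaL ⇒ zaW   [L ::= W]
zaW ⇒ zacL   [W ::= c L]
zacL ⇒ zacW   [L ::= W]
zacW ⇒ zaccL   [W ::= c L]
zaccL ⇒ zaccLa   [L ::= L a]
zaccLa ⇒ zacczza   [L ::= z z]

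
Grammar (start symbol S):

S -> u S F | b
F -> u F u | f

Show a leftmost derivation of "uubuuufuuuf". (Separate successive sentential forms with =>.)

S => uSF => uuSFF => uubFF => uubuFuF => uubuuFuuF => uubuuuFuuuF => uubuuufuuuF => uubuuufuuuf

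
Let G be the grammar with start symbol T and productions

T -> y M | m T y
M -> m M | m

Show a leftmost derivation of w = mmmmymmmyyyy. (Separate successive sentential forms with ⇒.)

T ⇒ mTy ⇒ mmTyy ⇒ mmmTyyy ⇒ mmmmTyyyy ⇒ mmmmyMyyyy ⇒ mmmmymMyyyy ⇒ mmmmymmMyyyy ⇒ mmmmymmmyyyy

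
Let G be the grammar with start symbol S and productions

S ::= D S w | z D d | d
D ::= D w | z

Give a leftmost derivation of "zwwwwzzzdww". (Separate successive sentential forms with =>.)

S => DSw => DwSw => DwwSw => DwwwSw => DwwwwSw => zwwwwSw => zwwwwDSww => zwwwwzSww => zwwwwzzDdww => zwwwwzzzdww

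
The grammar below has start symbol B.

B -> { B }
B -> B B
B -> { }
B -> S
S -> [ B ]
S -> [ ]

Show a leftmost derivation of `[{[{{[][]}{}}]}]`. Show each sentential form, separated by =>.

B => S => [B] => [{B}] => [{S}] => [{[B]}] => [{[{B}]}] => [{[{BB}]}] => [{[{{B}B}]}] => [{[{{BB}B}]}] => [{[{{SB}B}]}] => [{[{{[]B}B}]}] => [{[{{[]S}B}]}] => [{[{{[][]}B}]}] => [{[{{[][]}{}}]}]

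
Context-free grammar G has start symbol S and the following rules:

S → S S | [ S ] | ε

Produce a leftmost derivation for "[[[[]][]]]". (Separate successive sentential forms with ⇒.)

S ⇒ [S]   [S → [ S ]]
[S] ⇒ [SS]   [S → S S]
[SS] ⇒ [[S]S]   [S → [ S ]]
[[S]S] ⇒ [[SS]S]   [S → S S]
[[SS]S] ⇒ [[SSS]S]   [S → S S]
[[SSS]S] ⇒ [[[S]SS]S]   [S → [ S ]]
[[[S]SS]S] ⇒ [[[[S]]SS]S]   [S → [ S ]]
[[[[S]]SS]S] ⇒ [[[[]]SS]S]   [S → ε]
[[[[]]SS]S] ⇒ [[[[]][S]S]S]   [S → [ S ]]
[[[[]][S]S]S] ⇒ [[[[]][]S]S]   [S → ε]
[[[[]][]S]S] ⇒ [[[[]][]]S]   [S → ε]
[[[[]][]]S] ⇒ [[[[]][]]]   [S → ε]

S⇒[S]⇒[SS]⇒[[S]S]⇒[[SS]S]⇒[[SSS]S]⇒[[[S]SS]S]⇒[[[[S]]SS]S]⇒[[[[]]SS]S]⇒[[[[]][S]S]S]⇒[[[[]][]S]S]⇒[[[[]][]]S]⇒[[[[]][]]]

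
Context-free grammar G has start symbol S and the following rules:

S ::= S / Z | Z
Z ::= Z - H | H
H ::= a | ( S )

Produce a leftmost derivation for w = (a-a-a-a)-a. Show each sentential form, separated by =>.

S => Z => Z-H => H-H => (S)-H => (Z)-H => (Z-H)-H => (Z-H-H)-H => (Z-H-H-H)-H => (H-H-H-H)-H => (a-H-H-H)-H => (a-a-H-H)-H => (a-a-a-H)-H => (a-a-a-a)-H => (a-a-a-a)-a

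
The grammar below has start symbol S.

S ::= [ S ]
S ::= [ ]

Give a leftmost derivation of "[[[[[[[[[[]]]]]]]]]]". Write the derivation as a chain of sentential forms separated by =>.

S=>[S]=>[[S]]=>[[[S]]]=>[[[[S]]]]=>[[[[[S]]]]]=>[[[[[[S]]]]]]=>[[[[[[[S]]]]]]]=>[[[[[[[[S]]]]]]]]=>[[[[[[[[[S]]]]]]]]]=>[[[[[[[[[[]]]]]]]]]]

S => [S]   [S ::= [ S ]]
[S] => [[S]]   [S ::= [ S ]]
[[S]] => [[[S]]]   [S ::= [ S ]]
[[[S]]] => [[[[S]]]]   [S ::= [ S ]]
[[[[S]]]] => [[[[[S]]]]]   [S ::= [ S ]]
[[[[[S]]]]] => [[[[[[S]]]]]]   [S ::= [ S ]]
[[[[[[S]]]]]] => [[[[[[[S]]]]]]]   [S ::= [ S ]]
[[[[[[[S]]]]]]] => [[[[[[[[S]]]]]]]]   [S ::= [ S ]]
[[[[[[[[S]]]]]]]] => [[[[[[[[[S]]]]]]]]]   [S ::= [ S ]]
[[[[[[[[[S]]]]]]]]] => [[[[[[[[[[]]]]]]]]]]   [S ::= [ ]]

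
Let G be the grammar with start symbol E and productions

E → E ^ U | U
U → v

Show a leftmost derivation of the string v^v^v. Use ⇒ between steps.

E ⇒ E^U   [E → E ^ U]
E^U ⇒ E^U^U   [E → E ^ U]
E^U^U ⇒ U^U^U   [E → U]
U^U^U ⇒ v^U^U   [U → v]
v^U^U ⇒ v^v^U   [U → v]
v^v^U ⇒ v^v^v   [U → v]

E ⇒ E^U ⇒ E^U^U ⇒ U^U^U ⇒ v^U^U ⇒ v^v^U ⇒ v^v^v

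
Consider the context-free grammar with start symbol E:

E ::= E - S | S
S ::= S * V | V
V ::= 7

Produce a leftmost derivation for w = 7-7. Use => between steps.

E=>E-S=>S-S=>V-S=>7-S=>7-V=>7-7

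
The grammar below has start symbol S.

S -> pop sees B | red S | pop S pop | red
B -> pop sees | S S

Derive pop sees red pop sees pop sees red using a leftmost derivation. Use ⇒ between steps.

S ⇒ pop sees B   [S -> pop sees B]
pop sees B ⇒ pop sees S S   [B -> S S]
pop sees S S ⇒ pop sees red S S   [S -> red S]
pop sees red S S ⇒ pop sees red pop sees B S   [S -> pop sees B]
pop sees red pop sees B S ⇒ pop sees red pop sees pop sees S   [B -> pop sees]
pop sees red pop sees pop sees S ⇒ pop sees red pop sees pop sees red   [S -> red]

S ⇒ pop sees B ⇒ pop sees S S ⇒ pop sees red S S ⇒ pop sees red pop sees B S ⇒ pop sees red pop sees pop sees S ⇒ pop sees red pop sees pop sees red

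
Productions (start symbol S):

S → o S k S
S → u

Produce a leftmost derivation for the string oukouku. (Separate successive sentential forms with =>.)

S => oSkS => oukS => oukoSkS => oukoukS => oukouku

S => oSkS   [S → o S k S]
oSkS => oukS   [S → u]
oukS => oukoSkS   [S → o S k S]
oukoSkS => oukoukS   [S → u]
oukoukS => oukouku   [S → u]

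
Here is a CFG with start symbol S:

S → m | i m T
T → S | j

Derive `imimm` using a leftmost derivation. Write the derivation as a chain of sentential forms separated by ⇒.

S ⇒ imT   [S → i m T]
imT ⇒ imS   [T → S]
imS ⇒ imimT   [S → i m T]
imimT ⇒ imimS   [T → S]
imimS ⇒ imimm   [S → m]

S ⇒ imT ⇒ imS ⇒ imimT ⇒ imimS ⇒ imimm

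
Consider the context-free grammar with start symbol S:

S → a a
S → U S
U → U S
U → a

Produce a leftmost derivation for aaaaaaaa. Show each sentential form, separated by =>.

S => US   [S → U S]
US => USS   [U → U S]
USS => USSS   [U → U S]
USSS => aSSS   [U → a]
aSSS => aUSSS   [S → U S]
aUSSS => aaSSS   [U → a]
aaSSS => aaaaSS   [S → a a]
aaaaSS => aaaaaaS   [S → a a]
aaaaaaS => aaaaaaaa   [S → a a]

S => US => USS => USSS => aSSS => aUSSS => aaSSS => aaaaSS => aaaaaaS => aaaaaaaa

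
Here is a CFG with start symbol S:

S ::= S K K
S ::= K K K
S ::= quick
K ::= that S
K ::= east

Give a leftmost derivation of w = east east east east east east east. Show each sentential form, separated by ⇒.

S ⇒ S K K ⇒ S K K K K ⇒ K K K K K K K ⇒ east K K K K K K ⇒ east east K K K K K ⇒ east east east K K K K ⇒ east east east east K K K ⇒ east east east east east K K ⇒ east east east east east east K ⇒ east east east east east east east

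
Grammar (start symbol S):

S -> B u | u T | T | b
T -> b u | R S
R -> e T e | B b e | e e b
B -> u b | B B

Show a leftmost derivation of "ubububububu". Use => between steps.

S => Bu   [S -> B u]
Bu => BBu   [B -> B B]
BBu => BBBu   [B -> B B]
BBBu => ubBBu   [B -> u b]
ubBBu => ubBBBu   [B -> B B]
ubBBBu => ububBBu   [B -> u b]
ububBBu => ububBBBu   [B -> B B]
ububBBBu => ubububBBu   [B -> u b]
ubububBBu => ububububBu   [B -> u b]
ububububBu => ubububububu   [B -> u b]

S=>Bu=>BBu=>BBBu=>ubBBu=>ubBBBu=>ububBBu=>ububBBBu=>ubububBBu=>ububububBu=>ubububububu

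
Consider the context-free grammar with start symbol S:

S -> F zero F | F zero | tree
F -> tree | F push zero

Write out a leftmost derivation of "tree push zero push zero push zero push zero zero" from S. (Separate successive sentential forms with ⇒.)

S ⇒ F zero   [S -> F zero]
F zero ⇒ F push zero zero   [F -> F push zero]
F push zero zero ⇒ F push zero push zero zero   [F -> F push zero]
F push zero push zero zero ⇒ F push zero push zero push zero zero   [F -> F push zero]
F push zero push zero push zero zero ⇒ F push zero push zero push zero push zero zero   [F -> F push zero]
F push zero push zero push zero push zero zero ⇒ tree push zero push zero push zero push zero zero   [F -> tree]

S ⇒ F zero ⇒ F push zero zero ⇒ F push zero push zero zero ⇒ F push zero push zero push zero zero ⇒ F push zero push zero push zero push zero zero ⇒ tree push zero push zero push zero push zero zero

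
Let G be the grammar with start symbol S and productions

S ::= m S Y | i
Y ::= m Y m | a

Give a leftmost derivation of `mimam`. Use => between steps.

S => mSY   [S ::= m S Y]
mSY => miY   [S ::= i]
miY => mimYm   [Y ::= m Y m]
mimYm => mimam   [Y ::= a]

S => mSY => miY => mimYm => mimam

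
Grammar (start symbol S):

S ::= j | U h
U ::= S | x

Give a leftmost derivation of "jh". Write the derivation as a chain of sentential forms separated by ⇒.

S ⇒ Uh   [S ::= U h]
Uh ⇒ Sh   [U ::= S]
Sh ⇒ jh   [S ::= j]

S ⇒ Uh ⇒ Sh ⇒ jh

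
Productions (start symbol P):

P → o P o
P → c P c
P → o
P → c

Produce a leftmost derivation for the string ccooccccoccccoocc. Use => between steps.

P => cPc => ccPcc => ccoPocc => ccooPoocc => ccoocPcoocc => ccooccPccoocc => ccoocccPcccoocc => ccooccccPccccoocc => ccooccccoccccoocc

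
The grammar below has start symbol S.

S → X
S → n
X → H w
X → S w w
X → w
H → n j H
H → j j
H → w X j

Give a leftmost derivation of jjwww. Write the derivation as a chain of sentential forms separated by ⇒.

S ⇒ X ⇒ Sww ⇒ Xww ⇒ Hwww ⇒ jjwww

S ⇒ X   [S → X]
X ⇒ Sww   [X → S w w]
Sww ⇒ Xww   [S → X]
Xww ⇒ Hwww   [X → H w]
Hwww ⇒ jjwww   [H → j j]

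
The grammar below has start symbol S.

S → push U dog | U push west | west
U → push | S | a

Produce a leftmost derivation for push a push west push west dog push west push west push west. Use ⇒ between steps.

S ⇒ U push west ⇒ S push west ⇒ U push west push west ⇒ S push west push west ⇒ U push west push west push west ⇒ S push west push west push west ⇒ push U dog push west push west push west ⇒ push S dog push west push west push west ⇒ push U push west dog push west push west push west ⇒ push S push west dog push west push west push west ⇒ push U push west push west dog push west push west push west ⇒ push a push west push west dog push west push west push west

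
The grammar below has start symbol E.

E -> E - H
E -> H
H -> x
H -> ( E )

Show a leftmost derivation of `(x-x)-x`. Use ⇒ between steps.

E ⇒ E-H   [E -> E - H]
E-H ⇒ H-H   [E -> H]
H-H ⇒ (E)-H   [H -> ( E )]
(E)-H ⇒ (E-H)-H   [E -> E - H]
(E-H)-H ⇒ (H-H)-H   [E -> H]
(H-H)-H ⇒ (x-H)-H   [H -> x]
(x-H)-H ⇒ (x-x)-H   [H -> x]
(x-x)-H ⇒ (x-x)-x   [H -> x]

E ⇒ E-H ⇒ H-H ⇒ (E)-H ⇒ (E-H)-H ⇒ (H-H)-H ⇒ (x-H)-H ⇒ (x-x)-H ⇒ (x-x)-x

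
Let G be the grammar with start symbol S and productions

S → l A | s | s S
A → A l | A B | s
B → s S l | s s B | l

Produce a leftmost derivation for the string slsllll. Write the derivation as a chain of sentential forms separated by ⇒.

S ⇒ sS ⇒ slA ⇒ slAl ⇒ slABl ⇒ slABBl ⇒ slABBBl ⇒ slsBBBl ⇒ slslBBl ⇒ slsllBl ⇒ slsllll

S ⇒ sS   [S → s S]
sS ⇒ slA   [S → l A]
slA ⇒ slAl   [A → A l]
slAl ⇒ slABl   [A → A B]
slABl ⇒ slABBl   [A → A B]
slABBl ⇒ slABBBl   [A → A B]
slABBBl ⇒ slsBBBl   [A → s]
slsBBBl ⇒ slslBBl   [B → l]
slslBBl ⇒ slsllBl   [B → l]
slsllBl ⇒ slsllll   [B → l]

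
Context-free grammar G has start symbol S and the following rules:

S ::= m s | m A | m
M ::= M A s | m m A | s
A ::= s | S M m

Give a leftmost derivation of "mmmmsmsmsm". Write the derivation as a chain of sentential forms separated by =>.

S=>mA=>mSMm=>mmMm=>mmMAsm=>mmmmAAsm=>mmmmsAsm=>mmmmsSMmsm=>mmmmsmMmsm=>mmmmsmsmsm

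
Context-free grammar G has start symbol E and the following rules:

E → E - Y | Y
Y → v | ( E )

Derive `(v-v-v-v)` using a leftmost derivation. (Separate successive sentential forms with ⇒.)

E ⇒ Y ⇒ (E) ⇒ (E-Y) ⇒ (E-Y-Y) ⇒ (E-Y-Y-Y) ⇒ (Y-Y-Y-Y) ⇒ (v-Y-Y-Y) ⇒ (v-v-Y-Y) ⇒ (v-v-v-Y) ⇒ (v-v-v-v)

E ⇒ Y   [E → Y]
Y ⇒ (E)   [Y → ( E )]
(E) ⇒ (E-Y)   [E → E - Y]
(E-Y) ⇒ (E-Y-Y)   [E → E - Y]
(E-Y-Y) ⇒ (E-Y-Y-Y)   [E → E - Y]
(E-Y-Y-Y) ⇒ (Y-Y-Y-Y)   [E → Y]
(Y-Y-Y-Y) ⇒ (v-Y-Y-Y)   [Y → v]
(v-Y-Y-Y) ⇒ (v-v-Y-Y)   [Y → v]
(v-v-Y-Y) ⇒ (v-v-v-Y)   [Y → v]
(v-v-v-Y) ⇒ (v-v-v-v)   [Y → v]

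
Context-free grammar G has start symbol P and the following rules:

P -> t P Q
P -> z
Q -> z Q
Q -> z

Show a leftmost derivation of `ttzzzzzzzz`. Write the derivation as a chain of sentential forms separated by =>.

P => tPQ => ttPQQ => ttzQQ => ttzzQQ => ttzzzQQ => ttzzzzQQ => ttzzzzzQ => ttzzzzzzQ => ttzzzzzzzQ => ttzzzzzzzz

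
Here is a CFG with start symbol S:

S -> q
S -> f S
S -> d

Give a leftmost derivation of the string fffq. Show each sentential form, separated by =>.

S => fS   [S -> f S]
fS => ffS   [S -> f S]
ffS => fffS   [S -> f S]
fffS => fffq   [S -> q]

S=>fS=>ffS=>fffS=>fffq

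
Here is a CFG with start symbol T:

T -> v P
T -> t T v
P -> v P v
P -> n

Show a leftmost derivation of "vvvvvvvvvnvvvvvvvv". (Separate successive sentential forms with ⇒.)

T ⇒ vP ⇒ vvPv ⇒ vvvPvv ⇒ vvvvPvvv ⇒ vvvvvPvvvv ⇒ vvvvvvPvvvvv ⇒ vvvvvvvPvvvvvv ⇒ vvvvvvvvPvvvvvvv ⇒ vvvvvvvvvPvvvvvvvv ⇒ vvvvvvvvvnvvvvvvvv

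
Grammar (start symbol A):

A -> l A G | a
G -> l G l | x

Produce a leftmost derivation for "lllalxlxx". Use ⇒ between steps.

A ⇒ lAG   [A -> l A G]
lAG ⇒ llAGG   [A -> l A G]
llAGG ⇒ lllAGGG   [A -> l A G]
lllAGGG ⇒ lllaGGG   [A -> a]
lllaGGG ⇒ lllalGlGG   [G -> l G l]
lllalGlGG ⇒ lllalxlGG   [G -> x]
lllalxlGG ⇒ lllalxlxG   [G -> x]
lllalxlxG ⇒ lllalxlxx   [G -> x]

A ⇒ lAG ⇒ llAGG ⇒ lllAGGG ⇒ lllaGGG ⇒ lllalGlGG ⇒ lllalxlGG ⇒ lllalxlxG ⇒ lllalxlxx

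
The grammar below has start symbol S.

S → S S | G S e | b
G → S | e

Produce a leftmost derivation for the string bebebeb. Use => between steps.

S => SS => SSS => bSS => bGSeS => bSSeS => bGSeSeS => beSeSeS => bebeSeS => bebebeS => bebebeb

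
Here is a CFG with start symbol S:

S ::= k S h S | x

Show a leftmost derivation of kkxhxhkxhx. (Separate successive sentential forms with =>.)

S => kShS   [S ::= k S h S]
kShS => kkShShS   [S ::= k S h S]
kkShShS => kkxhShS   [S ::= x]
kkxhShS => kkxhxhS   [S ::= x]
kkxhxhS => kkxhxhkShS   [S ::= k S h S]
kkxhxhkShS => kkxhxhkxhS   [S ::= x]
kkxhxhkxhS => kkxhxhkxhx   [S ::= x]

S=>kShS=>kkShShS=>kkxhShS=>kkxhxhS=>kkxhxhkShS=>kkxhxhkxhS=>kkxhxhkxhx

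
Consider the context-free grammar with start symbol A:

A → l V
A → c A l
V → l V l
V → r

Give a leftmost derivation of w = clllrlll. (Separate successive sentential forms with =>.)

A => cAl => clVl => cllVll => clllVlll => clllrlll

A => cAl   [A → c A l]
cAl => clVl   [A → l V]
clVl => cllVll   [V → l V l]
cllVll => clllVlll   [V → l V l]
clllVlll => clllrlll   [V → r]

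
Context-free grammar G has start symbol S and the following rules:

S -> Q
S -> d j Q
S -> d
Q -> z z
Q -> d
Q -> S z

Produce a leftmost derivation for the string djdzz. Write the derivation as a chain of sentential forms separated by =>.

S => Q => Sz => djQz => djSzz => djQzz => djdzz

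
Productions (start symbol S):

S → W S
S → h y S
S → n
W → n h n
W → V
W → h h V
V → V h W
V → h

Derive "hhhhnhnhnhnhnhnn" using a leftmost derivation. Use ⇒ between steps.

S ⇒ WS   [S → W S]
WS ⇒ hhVS   [W → h h V]
hhVS ⇒ hhVhWS   [V → V h W]
hhVhWS ⇒ hhVhWhWS   [V → V h W]
hhVhWhWS ⇒ hhVhWhWhWS   [V → V h W]
hhVhWhWhWS ⇒ hhhhWhWhWS   [V → h]
hhhhWhWhWS ⇒ hhhhnhnhWhWS   [W → n h n]
hhhhnhnhWhWS ⇒ hhhhnhnhnhnhWS   [W → n h n]
hhhhnhnhnhnhWS ⇒ hhhhnhnhnhnhnhnS   [W → n h n]
hhhhnhnhnhnhnhnS ⇒ hhhhnhnhnhnhnhnn   [S → n]

S⇒WS⇒hhVS⇒hhVhWS⇒hhVhWhWS⇒hhVhWhWhWS⇒hhhhWhWhWS⇒hhhhnhnhWhWS⇒hhhhnhnhnhnhWS⇒hhhhnhnhnhnhnhnS⇒hhhhnhnhnhnhnhnn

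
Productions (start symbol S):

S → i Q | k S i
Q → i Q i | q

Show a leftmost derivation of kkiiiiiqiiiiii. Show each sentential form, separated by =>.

S => kSi => kkSii => kkiQii => kkiiQiii => kkiiiQiiii => kkiiiiQiiiii => kkiiiiiQiiiiii => kkiiiiiqiiiiii

S => kSi   [S → k S i]
kSi => kkSii   [S → k S i]
kkSii => kkiQii   [S → i Q]
kkiQii => kkiiQiii   [Q → i Q i]
kkiiQiii => kkiiiQiiii   [Q → i Q i]
kkiiiQiiii => kkiiiiQiiiii   [Q → i Q i]
kkiiiiQiiiii => kkiiiiiQiiiiii   [Q → i Q i]
kkiiiiiQiiiiii => kkiiiiiqiiiiii   [Q → q]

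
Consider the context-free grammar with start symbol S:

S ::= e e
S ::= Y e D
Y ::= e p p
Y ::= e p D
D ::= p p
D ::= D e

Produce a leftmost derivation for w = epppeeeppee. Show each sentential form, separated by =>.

S => YeD   [S ::= Y e D]
YeD => epDeD   [Y ::= e p D]
epDeD => epDeeD   [D ::= D e]
epDeeD => epDeeeD   [D ::= D e]
epDeeeD => epppeeeD   [D ::= p p]
epppeeeD => epppeeeDe   [D ::= D e]
epppeeeDe => epppeeeDee   [D ::= D e]
epppeeeDee => epppeeeppee   [D ::= p p]

S=>YeD=>epDeD=>epDeeD=>epDeeeD=>epppeeeD=>epppeeeDe=>epppeeeDee=>epppeeeppee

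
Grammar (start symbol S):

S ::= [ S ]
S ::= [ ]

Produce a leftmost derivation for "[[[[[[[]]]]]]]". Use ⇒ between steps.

S ⇒ [S]   [S ::= [ S ]]
[S] ⇒ [[S]]   [S ::= [ S ]]
[[S]] ⇒ [[[S]]]   [S ::= [ S ]]
[[[S]]] ⇒ [[[[S]]]]   [S ::= [ S ]]
[[[[S]]]] ⇒ [[[[[S]]]]]   [S ::= [ S ]]
[[[[[S]]]]] ⇒ [[[[[[S]]]]]]   [S ::= [ S ]]
[[[[[[S]]]]]] ⇒ [[[[[[[]]]]]]]   [S ::= [ ]]

S ⇒ [S] ⇒ [[S]] ⇒ [[[S]]] ⇒ [[[[S]]]] ⇒ [[[[[S]]]]] ⇒ [[[[[[S]]]]]] ⇒ [[[[[[[]]]]]]]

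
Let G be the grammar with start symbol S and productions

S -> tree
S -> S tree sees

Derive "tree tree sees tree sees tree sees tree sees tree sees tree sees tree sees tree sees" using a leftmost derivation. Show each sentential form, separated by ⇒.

S ⇒ S tree sees   [S -> S tree sees]
S tree sees ⇒ S tree sees tree sees   [S -> S tree sees]
S tree sees tree sees ⇒ S tree sees tree sees tree sees   [S -> S tree sees]
S tree sees tree sees tree sees ⇒ S tree sees tree sees tree sees tree sees   [S -> S tree sees]
S tree sees tree sees tree sees tree sees ⇒ S tree sees tree sees tree sees tree sees tree sees   [S -> S tree sees]
S tree sees tree sees tree sees tree sees tree sees ⇒ S tree sees tree sees tree sees tree sees tree sees tree sees   [S -> S tree sees]
S tree sees tree sees tree sees tree sees tree sees tree sees ⇒ S tree sees tree sees tree sees tree sees tree sees tree sees tree sees   [S -> S tree sees]
S tree sees tree sees tree sees tree sees tree sees tree sees tree sees ⇒ S tree sees tree sees tree sees tree sees tree sees tree sees tree sees tree sees   [S -> S tree sees]
S tree sees tree sees tree sees tree sees tree sees tree sees tree sees tree sees ⇒ tree tree sees tree sees tree sees tree sees tree sees tree sees tree sees tree sees   [S -> tree]

S ⇒ S tree sees ⇒ S tree sees tree sees ⇒ S tree sees tree sees tree sees ⇒ S tree sees tree sees tree sees tree sees ⇒ S tree sees tree sees tree sees tree sees tree sees ⇒ S tree sees tree sees tree sees tree sees tree sees tree sees ⇒ S tree sees tree sees tree sees tree sees tree sees tree sees tree sees ⇒ S tree sees tree sees tree sees tree sees tree sees tree sees tree sees tree sees ⇒ tree tree sees tree sees tree sees tree sees tree sees tree sees tree sees tree sees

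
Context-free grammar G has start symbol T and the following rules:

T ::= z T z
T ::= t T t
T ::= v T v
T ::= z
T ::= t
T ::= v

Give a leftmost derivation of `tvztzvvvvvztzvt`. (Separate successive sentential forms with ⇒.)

T ⇒ tTt   [T ::= t T t]
tTt ⇒ tvTvt   [T ::= v T v]
tvTvt ⇒ tvzTzvt   [T ::= z T z]
tvzTzvt ⇒ tvztTtzvt   [T ::= t T t]
tvztTtzvt ⇒ tvztzTztzvt   [T ::= z T z]
tvztzTztzvt ⇒ tvztzvTvztzvt   [T ::= v T v]
tvztzvTvztzvt ⇒ tvztzvvTvvztzvt   [T ::= v T v]
tvztzvvTvvztzvt ⇒ tvztzvvvvvztzvt   [T ::= v]

T ⇒ tTt ⇒ tvTvt ⇒ tvzTzvt ⇒ tvztTtzvt ⇒ tvztzTztzvt ⇒ tvztzvTvztzvt ⇒ tvztzvvTvvztzvt ⇒ tvztzvvvvvztzvt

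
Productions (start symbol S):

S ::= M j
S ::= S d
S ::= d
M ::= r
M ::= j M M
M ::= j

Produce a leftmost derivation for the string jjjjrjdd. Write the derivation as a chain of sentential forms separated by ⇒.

S ⇒ Sd ⇒ Sdd ⇒ Mjdd ⇒ jMMjdd ⇒ jjMjdd ⇒ jjjMMjdd ⇒ jjjjMjdd ⇒ jjjjrjdd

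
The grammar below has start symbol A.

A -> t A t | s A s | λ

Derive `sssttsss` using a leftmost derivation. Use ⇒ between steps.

A ⇒ sAs ⇒ ssAss ⇒ sssAsss ⇒ ssstAtsss ⇒ sssttsss

A ⇒ sAs   [A -> s A s]
sAs ⇒ ssAss   [A -> s A s]
ssAss ⇒ sssAsss   [A -> s A s]
sssAsss ⇒ ssstAtsss   [A -> t A t]
ssstAtsss ⇒ sssttsss   [A -> λ]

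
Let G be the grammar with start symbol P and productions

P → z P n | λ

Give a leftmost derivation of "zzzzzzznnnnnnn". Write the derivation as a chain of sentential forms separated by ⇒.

P ⇒ zPn ⇒ zzPnn ⇒ zzzPnnn ⇒ zzzzPnnnn ⇒ zzzzzPnnnnn ⇒ zzzzzzPnnnnnn ⇒ zzzzzzzPnnnnnnn ⇒ zzzzzzznnnnnnn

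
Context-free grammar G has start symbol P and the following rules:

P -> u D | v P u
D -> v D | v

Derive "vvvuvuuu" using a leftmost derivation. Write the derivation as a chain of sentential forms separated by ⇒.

P ⇒ vPu   [P -> v P u]
vPu ⇒ vvPuu   [P -> v P u]
vvPuu ⇒ vvvPuuu   [P -> v P u]
vvvPuuu ⇒ vvvuDuuu   [P -> u D]
vvvuDuuu ⇒ vvvuvuuu   [D -> v]

P ⇒ vPu ⇒ vvPuu ⇒ vvvPuuu ⇒ vvvuDuuu ⇒ vvvuvuuu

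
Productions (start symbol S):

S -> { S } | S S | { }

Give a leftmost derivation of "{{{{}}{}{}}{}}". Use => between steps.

S => {S} => {SS} => {{S}S} => {{SS}S} => {{SSS}S} => {{{S}SS}S} => {{{{}}SS}S} => {{{{}}{}S}S} => {{{{}}{}{}}S} => {{{{}}{}{}}{}}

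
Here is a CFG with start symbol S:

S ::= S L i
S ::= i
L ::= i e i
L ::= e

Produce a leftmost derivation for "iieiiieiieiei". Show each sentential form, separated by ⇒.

S⇒SLi⇒SLiLi⇒SLiLiLi⇒SLiLiLiLi⇒iLiLiLiLi⇒iieiiLiLiLi⇒iieiiieiiLiLi⇒iieiiieiieiLi⇒iieiiieiieiei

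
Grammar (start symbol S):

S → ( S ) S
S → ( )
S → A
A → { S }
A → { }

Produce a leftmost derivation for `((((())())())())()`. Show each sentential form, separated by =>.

S=>(S)S=>((S)S)S=>(((S)S)S)S=>((((S)S)S)S)S=>((((())S)S)S)S=>((((())())S)S)S=>((((())())())S)S=>((((())())())())S=>((((())())())())()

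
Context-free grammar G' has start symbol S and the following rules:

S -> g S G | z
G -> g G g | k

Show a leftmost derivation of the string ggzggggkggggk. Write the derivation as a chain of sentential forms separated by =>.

S=>gSG=>ggSGG=>ggzGG=>ggzgGgG=>ggzggGggG=>ggzgggGgggG=>ggzggggGggggG=>ggzggggkggggG=>ggzggggkggggk

S => gSG   [S -> g S G]
gSG => ggSGG   [S -> g S G]
ggSGG => ggzGG   [S -> z]
ggzGG => ggzgGgG   [G -> g G g]
ggzgGgG => ggzggGggG   [G -> g G g]
ggzggGggG => ggzgggGgggG   [G -> g G g]
ggzgggGgggG => ggzggggGggggG   [G -> g G g]
ggzggggGggggG => ggzggggkggggG   [G -> k]
ggzggggkggggG => ggzggggkggggk   [G -> k]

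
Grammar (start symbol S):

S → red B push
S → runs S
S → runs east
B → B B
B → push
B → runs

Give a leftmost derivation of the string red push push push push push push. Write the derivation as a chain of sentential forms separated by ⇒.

S ⇒ red B push ⇒ red B B push ⇒ red B B B push ⇒ red push B B push ⇒ red push push B push ⇒ red push push B B push ⇒ red push push push B push ⇒ red push push push B B push ⇒ red push push push push B push ⇒ red push push push push push push

S ⇒ red B push   [S → red B push]
red B push ⇒ red B B push   [B → B B]
red B B push ⇒ red B B B push   [B → B B]
red B B B push ⇒ red push B B push   [B → push]
red push B B push ⇒ red push push B push   [B → push]
red push push B push ⇒ red push push B B push   [B → B B]
red push push B B push ⇒ red push push push B push   [B → push]
red push push push B push ⇒ red push push push B B push   [B → B B]
red push push push B B push ⇒ red push push push push B push   [B → push]
red push push push push B push ⇒ red push push push push push push   [B → push]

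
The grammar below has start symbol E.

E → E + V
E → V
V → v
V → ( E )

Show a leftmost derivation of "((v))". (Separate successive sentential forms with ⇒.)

E ⇒ V ⇒ (E) ⇒ (V) ⇒ ((E)) ⇒ ((V)) ⇒ ((v))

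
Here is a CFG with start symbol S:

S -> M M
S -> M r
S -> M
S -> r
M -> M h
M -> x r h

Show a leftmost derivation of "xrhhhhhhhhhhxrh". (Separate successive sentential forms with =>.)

S => MM => MhM => MhhM => MhhhM => MhhhhM => MhhhhhM => MhhhhhhM => MhhhhhhhM => MhhhhhhhhM => MhhhhhhhhhM => xrhhhhhhhhhhM => xrhhhhhhhhhhxrh

S => MM   [S -> M M]
MM => MhM   [M -> M h]
MhM => MhhM   [M -> M h]
MhhM => MhhhM   [M -> M h]
MhhhM => MhhhhM   [M -> M h]
MhhhhM => MhhhhhM   [M -> M h]
MhhhhhM => MhhhhhhM   [M -> M h]
MhhhhhhM => MhhhhhhhM   [M -> M h]
MhhhhhhhM => MhhhhhhhhM   [M -> M h]
MhhhhhhhhM => MhhhhhhhhhM   [M -> M h]
MhhhhhhhhhM => xrhhhhhhhhhhM   [M -> x r h]
xrhhhhhhhhhhM => xrhhhhhhhhhhxrh   [M -> x r h]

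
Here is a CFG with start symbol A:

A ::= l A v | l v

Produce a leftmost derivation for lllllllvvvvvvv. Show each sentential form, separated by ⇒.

A ⇒ lAv ⇒ llAvv ⇒ lllAvvv ⇒ llllAvvvv ⇒ lllllAvvvvv ⇒ llllllAvvvvvv ⇒ lllllllvvvvvvv

A ⇒ lAv   [A ::= l A v]
lAv ⇒ llAvv   [A ::= l A v]
llAvv ⇒ lllAvvv   [A ::= l A v]
lllAvvv ⇒ llllAvvvv   [A ::= l A v]
llllAvvvv ⇒ lllllAvvvvv   [A ::= l A v]
lllllAvvvvv ⇒ llllllAvvvvvv   [A ::= l A v]
llllllAvvvvvv ⇒ lllllllvvvvvvv   [A ::= l v]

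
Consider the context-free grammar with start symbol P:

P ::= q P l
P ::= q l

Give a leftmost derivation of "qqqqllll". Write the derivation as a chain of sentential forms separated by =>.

P => qPl => qqPll => qqqPlll => qqqqllll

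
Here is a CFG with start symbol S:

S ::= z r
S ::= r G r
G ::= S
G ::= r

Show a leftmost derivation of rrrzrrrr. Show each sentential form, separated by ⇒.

S⇒rGr⇒rSr⇒rrGrr⇒rrSrr⇒rrrGrrr⇒rrrSrrr⇒rrrzrrrr

S ⇒ rGr   [S ::= r G r]
rGr ⇒ rSr   [G ::= S]
rSr ⇒ rrGrr   [S ::= r G r]
rrGrr ⇒ rrSrr   [G ::= S]
rrSrr ⇒ rrrGrrr   [S ::= r G r]
rrrGrrr ⇒ rrrSrrr   [G ::= S]
rrrSrrr ⇒ rrrzrrrr   [S ::= z r]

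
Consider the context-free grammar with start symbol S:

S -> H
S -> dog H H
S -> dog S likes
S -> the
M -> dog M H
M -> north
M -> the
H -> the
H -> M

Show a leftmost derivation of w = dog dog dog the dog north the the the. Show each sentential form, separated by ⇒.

S ⇒ H   [S -> H]
H ⇒ M   [H -> M]
M ⇒ dog M H   [M -> dog M H]
dog M H ⇒ dog dog M H H   [M -> dog M H]
dog dog M H H ⇒ dog dog dog M H H H   [M -> dog M H]
dog dog dog M H H H ⇒ dog dog dog the H H H   [M -> the]
dog dog dog the H H H ⇒ dog dog dog the M H H   [H -> M]
dog dog dog the M H H ⇒ dog dog dog the dog M H H H   [M -> dog M H]
dog dog dog the dog M H H H ⇒ dog dog dog the dog north H H H   [M -> north]
dog dog dog the dog north H H H ⇒ dog dog dog the dog north the H H   [H -> the]
dog dog dog the dog north the H H ⇒ dog dog dog the dog north the the H   [H -> the]
dog dog dog the dog north the the H ⇒ dog dog dog the dog north the the the   [H -> the]

S ⇒ H ⇒ M ⇒ dog M H ⇒ dog dog M H H ⇒ dog dog dog M H H H ⇒ dog dog dog the H H H ⇒ dog dog dog the M H H ⇒ dog dog dog the dog M H H H ⇒ dog dog dog the dog north H H H ⇒ dog dog dog the dog north the H H ⇒ dog dog dog the dog north the the H ⇒ dog dog dog the dog north the the the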